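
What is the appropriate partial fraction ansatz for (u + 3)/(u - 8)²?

Repeated linear factor: α/(u - 8) + β/(u - 8)²


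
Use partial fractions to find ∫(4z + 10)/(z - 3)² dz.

Decompose: P = 4, Q = 4·3 + 10 = 22, so (4z + 10)/(z - 3)² = 4/(z - 3) + 22/(z - 3)². Integrate: ∫ P/(z - 3) dz = 4 ln|(z - 3)|; ∫ Q/(z - 3)² dz = -22/(z - 3). Sum: 4 ln|(z - 3)| - 22/(z - 3) + C


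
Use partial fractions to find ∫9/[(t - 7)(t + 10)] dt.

Decompose: 9/[(t - 7)(t + 10)] = (9/17)/(t - 7) - (9/17)/(t + 10). Integrate each term: (9/17) ln|(t - 7)| - (9/17) ln|(t + 10)| + C


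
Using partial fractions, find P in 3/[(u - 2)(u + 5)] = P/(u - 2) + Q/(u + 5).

Cover-up at u = 2: P = 3/(2 + 5) = 3/7


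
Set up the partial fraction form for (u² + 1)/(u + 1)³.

Repeated linear factor (power 3): A/(u + 1) + B/(u + 1)² + C/(u + 1)³


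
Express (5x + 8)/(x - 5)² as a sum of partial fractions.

(5x + 8) = A(x - 5) + B. At x = 5: B = 5·5 + 8 = 33. Coeff of x: A = 5
Result: 5/(x - 5) + 33/(x - 5)²


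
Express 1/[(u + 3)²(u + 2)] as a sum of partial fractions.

Cover-up at u=-2: C = 1/(-2 + 3)² = 1. Cover-up at u=-3: B = 1/(-3 + 2) = -1. Comparing u² coeff: A = -C = -1
Result: -1/(u + 3) - 1/(u + 3)² + 1/(u + 2)


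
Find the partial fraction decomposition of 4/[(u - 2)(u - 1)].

4/(u - 2)(u - 1) = α/(u - 2) + β/(u - 1). α = 4/(2 - 1) = 4, β = 4/(1 - 2) = -4
Result: 4/(u - 2) - 4/(u - 1)


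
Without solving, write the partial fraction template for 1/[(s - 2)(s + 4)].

Distinct linear factors: α/(s - 2) + β/(s + 4)


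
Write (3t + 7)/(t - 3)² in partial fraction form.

(3t + 7) = A(t - 3) + B. At t = 3: B = 3·3 + 7 = 16. Coeff of t: A = 3
Result: 3/(t - 3) + 16/(t - 3)²


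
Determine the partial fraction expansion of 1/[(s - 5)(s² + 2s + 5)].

Cover-up at s = 5: P = 1/(5² + 2·5 + 5) = 1/40. Then Q = -P = -1/40, R = -P·(2 + 5) = -7/40
Result: (1/40)/(s - 5) - ((1/40)s + 7/40)/(s² + 2s + 5)


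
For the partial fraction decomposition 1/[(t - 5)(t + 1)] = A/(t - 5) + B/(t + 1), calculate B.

Cover-up at t = -1: B = 1/(-1 - 5) = -1/6


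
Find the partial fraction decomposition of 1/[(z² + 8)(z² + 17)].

Coefficient matching gives α = γ = 0, β = 1/(17-8) = 1/9, δ = -β = -1/9
Result: (1/9)/(z² + 8) - (1/9)/(z² + 17)


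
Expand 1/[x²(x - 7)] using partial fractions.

Cover-up at x=7: γ = 1/(7 - 0)² = 1/49. Cover-up at x=0: β = 1/(0 - 7) = -1/7. Comparing x² coeff: α = -γ = -1/49
Result: (-1/49)/x - (1/7)/x² + (1/49)/(x - 7)


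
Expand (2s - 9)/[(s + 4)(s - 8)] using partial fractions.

At s=-4: A = (2·(-4) - 9)/(-4 - 8) = 17/12. At s=8: B = (2·8 - 9)/(8 + 4) = 7/12
Result: (17/12)/(s + 4) + (7/12)/(s - 8)


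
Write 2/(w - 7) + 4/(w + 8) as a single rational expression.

Common denominator (w - 7)(w + 8). Numerator: 2(w + 8) + 4(w - 7) = (2w + 16) + (4w - 28) = 6w - 12
Result: (6w - 12)/[(w - 7)(w + 8)]


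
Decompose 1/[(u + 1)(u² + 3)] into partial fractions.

Cover-up at u = -1: P = 1/((-1)² + 3) = 1/4. Then Q = -P = -1/4, R = -P·(0 - 1) = 1/4
Result: (1/4)/(u + 1) - ((1/4)u - 1/4)/(u² + 3)


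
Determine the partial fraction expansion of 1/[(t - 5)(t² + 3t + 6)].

Cover-up at t = 5: A = 1/(5² + 3·5 + 6) = 1/46. Then B = -A = -1/46, C = -A·(3 + 5) = -4/23
Result: (1/46)/(t - 5) - ((1/46)t + 4/23)/(t² + 3t + 6)


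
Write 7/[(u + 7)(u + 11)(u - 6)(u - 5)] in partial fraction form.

Using Heaviside cover-up: (7/624)/(u + 7) - (7/1088)/(u + 11) + (7/221)/(u - 6) - (7/192)/(u - 5)


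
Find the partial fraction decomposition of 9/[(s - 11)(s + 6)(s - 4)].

Using cover-up method: α = 9/119, β = 9/170, γ = -9/70
Result: (9/119)/(s - 11) + (9/170)/(s + 6) - (9/70)/(s - 4)


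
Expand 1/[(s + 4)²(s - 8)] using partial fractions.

Cover-up at s=8: R = 1/(8 + 4)² = 1/144. Cover-up at s=-4: Q = 1/(-4 - 8) = -1/12. Comparing s² coeff: P = -R = -1/144
Result: (-1/144)/(s + 4) - (1/12)/(s + 4)² + (1/144)/(s - 8)


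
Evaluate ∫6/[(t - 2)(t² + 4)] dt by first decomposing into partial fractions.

Cover-up at t=2: A = 6/(2²+4) = 3/4. Coeff matching: B = -3/4, C = -3/2. Decomposition: (3/4)/(t - 2) - ((3/4)t + 3/2)/(t² + 4). Integrate: linear → ln, quadratic → (1/2)ln + arctan: (3/4) ln|(t - 2)| - (3/8) ln(t² + 4) - (3/4) arctan(t/2) + C


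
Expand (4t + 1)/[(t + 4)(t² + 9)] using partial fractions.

At t=-4: A = (4·(-4) + 1)/((-4)² + 9) = -3/5. B = -A = 3/5, C = 4 - (-4)·A = 8/5
Result: (-3/5)/(t + 4) + ((3/5)t + 8/5)/(t² + 9)


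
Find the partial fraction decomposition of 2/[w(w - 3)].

2/w(w - 3) = P/w + Q/(w - 3). P = 2/(0 - 3) = -2/3, Q = 2/(3 - 0) = 2/3
Result: (-2/3)/w + (2/3)/(w - 3)


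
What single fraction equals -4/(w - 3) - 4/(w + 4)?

Common denominator (w - 3)(w + 4). Numerator: -4(w + 4) - 4(w - 3) = (-4w - 16) - (4w - 12) = -8w - 4
Result: (-8w - 4)/[(w - 3)(w + 4)]


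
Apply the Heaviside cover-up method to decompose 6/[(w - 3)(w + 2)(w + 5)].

Cover (w - 3), w=3: α = 6/[(3 + 2)(3 + 5)] = 3/20. Cover (w + 2), w=-2: β = 6/[(-2 - 3)(-2 + 5)] = -2/5. Cover (w + 5), w=-5: γ = 6/[(-5 - 3)(-5 + 2)] = 1/4.
Result: (3/20)/(w - 3) - (2/5)/(w + 2) + (1/4)/(w + 5)


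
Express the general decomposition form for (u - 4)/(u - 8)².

Repeated linear factor: A/(u - 8) + B/(u - 8)²


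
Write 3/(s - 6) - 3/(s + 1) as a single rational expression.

Common denominator (s - 6)(s + 1). Numerator: 3(s + 1) - 3(s - 6) = (3s + 3) - (3s - 18) = 21
Result: (21)/[(s - 6)(s + 1)]


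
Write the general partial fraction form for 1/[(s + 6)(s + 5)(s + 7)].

Three distinct linear factors: α/(s + 6) + β/(s + 5) + γ/(s + 7)


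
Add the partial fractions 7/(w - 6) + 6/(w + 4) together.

Common denominator (w - 6)(w + 4). Numerator: 7(w + 4) + 6(w - 6) = (7w + 28) + (6w - 36) = 13w - 8
Result: (13w - 8)/[(w - 6)(w + 4)]


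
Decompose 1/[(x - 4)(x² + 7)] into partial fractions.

Cover-up at x = 4: A = 1/(4² + 7) = 1/23. Then B = -A = -1/23, C = -A·(0 + 4) = -4/23
Result: (1/23)/(x - 4) - ((1/23)x + 4/23)/(x² + 7)


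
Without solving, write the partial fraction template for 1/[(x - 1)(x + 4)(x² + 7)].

Two linear + quadratic: A/(x - 1) + B/(x + 4) + (Cx + D)/(x² + 7)


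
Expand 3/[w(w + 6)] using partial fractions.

3/w(w + 6) = α/w + β/(w + 6). α = 3/(0 + 6) = 1/2, β = 3/(-6 - 0) = -1/2
Result: (1/2)/w - (1/2)/(w + 6)


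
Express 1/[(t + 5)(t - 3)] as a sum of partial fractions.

1/(t + 5)(t - 3) = A/(t + 5) + B/(t - 3). A = 1/(-5 - 3) = -1/8, B = 1/(3 + 5) = 1/8
Result: (-1/8)/(t + 5) + (1/8)/(t - 3)


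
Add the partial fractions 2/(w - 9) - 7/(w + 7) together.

Common denominator (w - 9)(w + 7). Numerator: 2(w + 7) - 7(w - 9) = (2w + 14) - (7w - 63) = -5w + 77
Result: (-5w + 77)/[(w - 9)(w + 7)]


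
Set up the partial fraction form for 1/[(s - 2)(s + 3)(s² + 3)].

Two linear + quadratic: A/(s - 2) + B/(s + 3) + (Cs + D)/(s² + 3)


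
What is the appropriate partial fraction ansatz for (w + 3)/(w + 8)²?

Repeated linear factor: P/(w + 8) + Q/(w + 8)²


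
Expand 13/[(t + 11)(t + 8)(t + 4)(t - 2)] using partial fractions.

Using Heaviside cover-up: (-1/21)/(t + 11) + (13/120)/(t + 8) - (13/168)/(t + 4) + (1/60)/(t - 2)


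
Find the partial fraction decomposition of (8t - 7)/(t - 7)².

(8t - 7) = α(t - 7) + β. At t = 7: β = 8·7 - 7 = 49. Coeff of t: α = 8
Result: 8/(t - 7) + 49/(t - 7)²


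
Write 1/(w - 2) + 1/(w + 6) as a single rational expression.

Common denominator (w - 2)(w + 6). Numerator: 1(w + 6) + 1(w - 2) = (w + 6) + (w - 2) = 2w + 4
Result: (2w + 4)/[(w - 2)(w + 6)]


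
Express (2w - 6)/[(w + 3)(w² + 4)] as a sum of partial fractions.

At w=-3: P = (2·(-3) - 6)/((-3)² + 4) = -12/13. Q = -P = 12/13, R = 2 - (-3)·P = -10/13
Result: (-12/13)/(w + 3) + ((12/13)w - 10/13)/(w² + 4)


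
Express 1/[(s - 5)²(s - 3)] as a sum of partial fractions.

Cover-up at s=3: γ = 1/(3 - 5)² = 1/4. Cover-up at s=5: β = 1/(5 - 3) = 1/2. Comparing s² coeff: α = -γ = -1/4
Result: (-1/4)/(s - 5) + (1/2)/(s - 5)² + (1/4)/(s - 3)


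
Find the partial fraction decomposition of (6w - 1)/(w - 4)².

(6w - 1) = α(w - 4) + β. At w = 4: β = 6·4 - 1 = 23. Coeff of w: α = 6
Result: 6/(w - 4) + 23/(w - 4)²


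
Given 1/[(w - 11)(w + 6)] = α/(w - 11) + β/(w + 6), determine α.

Cover-up at w = 11: α = 1/(11 + 6) = 1/17


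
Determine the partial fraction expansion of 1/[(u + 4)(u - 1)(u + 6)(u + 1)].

Using Heaviside cover-up: (1/30)/(u + 4) + (1/70)/(u - 1) - (1/70)/(u + 6) - (1/30)/(u + 1)


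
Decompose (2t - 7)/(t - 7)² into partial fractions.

(2t - 7) = A(t - 7) + B. At t = 7: B = 2·7 - 7 = 7. Coeff of t: A = 2
Result: 2/(t - 7) + 7/(t - 7)²


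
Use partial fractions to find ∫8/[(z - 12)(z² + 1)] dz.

Cover-up at z=12: P = 8/(12²+1) = 8/145. Coeff matching: Q = -8/145, R = -96/145. Decomposition: (8/145)/(z - 12) - ((8/145)z + 96/145)/(z² + 1). Integrate: linear → ln, quadratic → (1/2)ln + arctan: (8/145) ln|(z - 12)| - (4/145) ln(z² + 1) - (96/145) arctan(z) + C


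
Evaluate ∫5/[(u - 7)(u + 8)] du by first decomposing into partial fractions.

Decompose: 5/[(u - 7)(u + 8)] = (1/3)/(u - 7) - (1/3)/(u + 8). Integrate each term: (1/3) ln|(u - 7)| - (1/3) ln|(u + 8)| + C


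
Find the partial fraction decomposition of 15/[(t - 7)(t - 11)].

15/(t - 7)(t - 11) = A/(t - 7) + B/(t - 11). A = 15/(7 - 11) = -15/4, B = 15/(11 - 7) = 15/4
Result: (-15/4)/(t - 7) + (15/4)/(t - 11)


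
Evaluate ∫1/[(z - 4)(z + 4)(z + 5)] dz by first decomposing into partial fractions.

Cover-up: P = 1/72, Q = -1/8, R = 1/9. Decomposition: (1/72)/(z - 4) - (1/8)/(z + 4) + (1/9)/(z + 5). Integrate each term: (1/72) ln|(z - 4)| - (1/8) ln|(z + 4)| + (1/9) ln|(z + 5)| + C


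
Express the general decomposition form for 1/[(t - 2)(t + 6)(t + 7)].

Three distinct linear factors: A/(t - 2) + B/(t + 6) + C/(t + 7)


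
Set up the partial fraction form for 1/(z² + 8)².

Repeated quadratic factor: (Az + B)/(z² + 8) + (Cz + D)/(z² + 8)²


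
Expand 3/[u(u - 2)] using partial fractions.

3/u(u - 2) = A/u + B/(u - 2). A = 3/(0 - 2) = -3/2, B = 3/(2 - 0) = 3/2
Result: (-3/2)/u + (3/2)/(u - 2)


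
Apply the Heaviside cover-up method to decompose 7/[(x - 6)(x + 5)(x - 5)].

Cover (x - 6), x=6: α = 7/[(6 + 5)(6 - 5)] = 7/11. Cover (x + 5), x=-5: β = 7/[(-5 - 6)(-5 - 5)] = 7/110. Cover (x - 5), x=5: γ = 7/[(5 - 6)(5 + 5)] = -7/10.
Result: (7/11)/(x - 6) + (7/110)/(x + 5) - (7/10)/(x - 5)


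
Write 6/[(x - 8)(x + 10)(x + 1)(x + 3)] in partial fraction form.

Using Heaviside cover-up: (1/297)/(x - 8) - (1/189)/(x + 10) - (1/27)/(x + 1) + (3/77)/(x + 3)


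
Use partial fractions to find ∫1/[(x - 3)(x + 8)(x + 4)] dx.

Cover-up: A = 1/77, B = 1/44, C = -1/28. Decomposition: (1/77)/(x - 3) + (1/44)/(x + 8) - (1/28)/(x + 4). Integrate each term: (1/77) ln|(x - 3)| + (1/44) ln|(x + 8)| - (1/28) ln|(x + 4)| + C


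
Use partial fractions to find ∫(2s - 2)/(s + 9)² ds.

Decompose: α = 2, β = 2·(-9) - 2 = -20, so (2s - 2)/(s + 9)² = 2/(s + 9) - 20/(s + 9)². Integrate: ∫ α/(s + 9) ds = 2 ln|(s + 9)|; ∫ β/(s + 9)² ds = 20/(s + 9). Sum: 2 ln|(s + 9)| + 20/(s + 9) + C


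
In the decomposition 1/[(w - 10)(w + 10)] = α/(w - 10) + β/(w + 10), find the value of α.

Cover-up at w = 10: α = 1/(10 + 10) = 1/20


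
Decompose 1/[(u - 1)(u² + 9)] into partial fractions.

Cover-up at u = 1: P = 1/(1² + 9) = 1/10. Then Q = -P = -1/10, R = -P·(0 + 1) = -1/10
Result: (1/10)/(u - 1) - ((1/10)u + 1/10)/(u² + 9)


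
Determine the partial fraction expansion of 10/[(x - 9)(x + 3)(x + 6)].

Using cover-up method: α = 1/18, β = -5/18, γ = 2/9
Result: (1/18)/(x - 9) - (5/18)/(x + 3) + (2/9)/(x + 6)


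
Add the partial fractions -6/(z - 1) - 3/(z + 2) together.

Common denominator (z - 1)(z + 2). Numerator: -6(z + 2) - 3(z - 1) = (-6z - 12) - (3z - 3) = -9z - 9
Result: (-9z - 9)/[(z - 1)(z + 2)]


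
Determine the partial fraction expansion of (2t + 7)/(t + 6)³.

(2t + 7) = α(t + 6)² + β(t + 6) + γ. At t = -6: γ = 2·(-6) + 7 = -5. Coefficients: α = 0, β = 2
Result: 2/(t + 6)² - 5/(t + 6)³


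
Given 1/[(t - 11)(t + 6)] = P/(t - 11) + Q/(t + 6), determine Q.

Cover-up at t = -6: Q = 1/(-6 - 11) = -1/17


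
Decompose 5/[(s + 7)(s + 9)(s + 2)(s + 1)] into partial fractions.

Using Heaviside cover-up: (1/12)/(s + 7) - (5/112)/(s + 9) - (1/7)/(s + 2) + (5/48)/(s + 1)


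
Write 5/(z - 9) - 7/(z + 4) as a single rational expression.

Common denominator (z - 9)(z + 4). Numerator: 5(z + 4) - 7(z - 9) = (5z + 20) - (7z - 63) = -2z + 83
Result: (-2z + 83)/[(z - 9)(z + 4)]


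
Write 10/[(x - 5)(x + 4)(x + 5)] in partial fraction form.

Using cover-up method: α = 1/9, β = -10/9, γ = 1
Result: (1/9)/(x - 5) - (10/9)/(x + 4) + 1/(x + 5)


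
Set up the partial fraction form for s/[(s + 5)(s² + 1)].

Linear + irreducible quadratic: A/(s + 5) + (Bs + C)/(s² + 1)


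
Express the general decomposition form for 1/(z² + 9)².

Repeated quadratic factor: (αz + β)/(z² + 9) + (γz + δ)/(z² + 9)²


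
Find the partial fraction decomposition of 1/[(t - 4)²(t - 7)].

Cover-up at t=7: R = 1/(7 - 4)² = 1/9. Cover-up at t=4: Q = 1/(4 - 7) = -1/3. Comparing t² coeff: P = -R = -1/9
Result: (-1/9)/(t - 4) - (1/3)/(t - 4)² + (1/9)/(t - 7)


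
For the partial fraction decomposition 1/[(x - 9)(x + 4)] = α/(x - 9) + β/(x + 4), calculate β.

Cover-up at x = -4: β = 1/(-4 - 9) = -1/13


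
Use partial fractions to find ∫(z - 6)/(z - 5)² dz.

Decompose: P = 1, Q = 1·5 - 6 = -1, so (z - 6)/(z - 5)² = 1/(z - 5) - 1/(z - 5)². Integrate: ∫ P/(z - 5) dz = ln|(z - 5)|; ∫ Q/(z - 5)² dz = 1/(z - 5). Sum: ln|(z - 5)| + 1/(z - 5) + C


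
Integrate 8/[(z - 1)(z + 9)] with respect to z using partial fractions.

Decompose: 8/[(z - 1)(z + 9)] = (4/5)/(z - 1) - (4/5)/(z + 9). Integrate each term: (4/5) ln|(z - 1)| - (4/5) ln|(z + 9)| + C


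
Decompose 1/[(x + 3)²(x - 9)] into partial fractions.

Cover-up at x=9: C = 1/(9 + 3)² = 1/144. Cover-up at x=-3: B = 1/(-3 - 9) = -1/12. Comparing x² coeff: A = -C = -1/144
Result: (-1/144)/(x + 3) - (1/12)/(x + 3)² + (1/144)/(x - 9)


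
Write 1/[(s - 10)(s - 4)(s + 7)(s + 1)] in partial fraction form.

Using Heaviside cover-up: (1/1122)/(s - 10) - (1/330)/(s - 4) - (1/1122)/(s + 7) + (1/330)/(s + 1)


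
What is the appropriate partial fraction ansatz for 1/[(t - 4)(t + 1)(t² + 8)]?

Two linear + quadratic: A/(t - 4) + B/(t + 1) + (Ct + D)/(t² + 8)


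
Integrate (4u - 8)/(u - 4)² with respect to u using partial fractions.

Decompose: α = 4, β = 4·4 - 8 = 8, so (4u - 8)/(u - 4)² = 4/(u - 4) + 8/(u - 4)². Integrate: ∫ α/(u - 4) du = 4 ln|(u - 4)|; ∫ β/(u - 4)² du = -8/(u - 4). Sum: 4 ln|(u - 4)| - 8/(u - 4) + C


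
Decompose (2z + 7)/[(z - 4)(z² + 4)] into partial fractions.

At z=4: P = (2·4 + 7)/(4² + 4) = 3/4. Q = -P = -3/4, R = 2 - 4·P = -1
Result: (3/4)/(z - 4) - ((3/4)z + 1)/(z² + 4)


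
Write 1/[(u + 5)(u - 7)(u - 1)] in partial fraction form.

Using cover-up method: α = 1/72, β = 1/72, γ = -1/36
Result: (1/72)/(u + 5) + (1/72)/(u - 7) - (1/36)/(u - 1)


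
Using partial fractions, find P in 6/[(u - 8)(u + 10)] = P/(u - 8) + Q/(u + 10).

Cover-up at u = 8: P = 6/(8 + 10) = 6/18 = 1/3


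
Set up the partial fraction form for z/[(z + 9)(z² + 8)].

Linear + irreducible quadratic: P/(z + 9) + (Qz + R)/(z² + 8)


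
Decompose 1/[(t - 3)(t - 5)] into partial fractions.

1/(t - 3)(t - 5) = P/(t - 3) + Q/(t - 5). P = 1/(3 - 5) = -1/2, Q = 1/(5 - 3) = 1/2
Result: (-1/2)/(t - 3) + (1/2)/(t - 5)


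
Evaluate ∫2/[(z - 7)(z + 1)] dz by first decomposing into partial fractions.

Decompose: 2/[(z - 7)(z + 1)] = (1/4)/(z - 7) - (1/4)/(z + 1). Integrate each term: (1/4) ln|(z - 7)| - (1/4) ln|(z + 1)| + C


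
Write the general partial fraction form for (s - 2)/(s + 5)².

Repeated linear factor: P/(s + 5) + Q/(s + 5)²


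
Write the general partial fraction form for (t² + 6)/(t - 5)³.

Repeated linear factor (power 3): α/(t - 5) + β/(t - 5)² + γ/(t - 5)³


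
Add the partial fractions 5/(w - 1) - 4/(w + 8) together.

Common denominator (w - 1)(w + 8). Numerator: 5(w + 8) - 4(w - 1) = (5w + 40) - (4w - 4) = w + 44
Result: (w + 44)/[(w - 1)(w + 8)]


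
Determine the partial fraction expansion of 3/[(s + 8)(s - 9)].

3/(s + 8)(s - 9) = P/(s + 8) + Q/(s - 9). P = 3/(-8 - 9) = -3/17, Q = 3/(9 + 8) = 3/17
Result: (-3/17)/(s + 8) + (3/17)/(s - 9)


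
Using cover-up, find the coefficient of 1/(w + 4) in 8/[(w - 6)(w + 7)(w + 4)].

Cover (w + 4), set w=-4: 8/[(-4 - 6)(-4 + 7)] = -4/15


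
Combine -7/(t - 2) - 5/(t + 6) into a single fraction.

Common denominator (t - 2)(t + 6). Numerator: -7(t + 6) - 5(t - 2) = (-7t - 42) - (5t - 10) = -12t - 32
Result: (-12t - 32)/[(t - 2)(t + 6)]


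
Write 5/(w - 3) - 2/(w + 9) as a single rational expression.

Common denominator (w - 3)(w + 9). Numerator: 5(w + 9) - 2(w - 3) = (5w + 45) - (2w - 6) = 3w + 51
Result: (3w + 51)/[(w - 3)(w + 9)]


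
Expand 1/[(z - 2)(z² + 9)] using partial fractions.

Cover-up at z = 2: A = 1/(2² + 9) = 1/13. Then B = -A = -1/13, C = -A·(0 + 2) = -2/13
Result: (1/13)/(z - 2) - ((1/13)z + 2/13)/(z² + 9)


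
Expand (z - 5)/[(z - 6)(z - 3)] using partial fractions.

At z=6: P = (1·6 - 5)/(6 - 3) = 1/3. At z=3: Q = (1·3 - 5)/(3 - 6) = 2/3
Result: (1/3)/(z - 6) + (2/3)/(z - 3)


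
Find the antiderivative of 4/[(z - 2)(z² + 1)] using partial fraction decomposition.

Cover-up at z=2: P = 4/(2²+1) = 4/5. Coeff matching: Q = -4/5, R = -8/5. Decomposition: (4/5)/(z - 2) - ((4/5)z + 8/5)/(z² + 1). Integrate: linear → ln, quadratic → (1/2)ln + arctan: (4/5) ln|(z - 2)| - (2/5) ln(z² + 1) - (8/5) arctan(z) + C


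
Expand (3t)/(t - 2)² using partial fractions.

(3t) = α(t - 2) + β. At t = 2: β = 3·2 + 0 = 6. Coeff of t: α = 3
Result: 3/(t - 2) + 6/(t - 2)²


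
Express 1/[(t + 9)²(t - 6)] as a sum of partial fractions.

Cover-up at t=6: γ = 1/(6 + 9)² = 1/225. Cover-up at t=-9: β = 1/(-9 - 6) = -1/15. Comparing t² coeff: α = -γ = -1/225
Result: (-1/225)/(t + 9) - (1/15)/(t + 9)² + (1/225)/(t - 6)


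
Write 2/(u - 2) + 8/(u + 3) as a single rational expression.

Common denominator (u - 2)(u + 3). Numerator: 2(u + 3) + 8(u - 2) = (2u + 6) + (8u - 16) = 10u - 10
Result: (10u - 10)/[(u - 2)(u + 3)]


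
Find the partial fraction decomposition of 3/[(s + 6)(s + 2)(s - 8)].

Using cover-up method: A = 3/56, B = -3/40, C = 3/140
Result: (3/56)/(s + 6) - (3/40)/(s + 2) + (3/140)/(s - 8)


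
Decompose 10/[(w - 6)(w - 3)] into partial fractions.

10/(w - 6)(w - 3) = P/(w - 6) + Q/(w - 3). P = 10/(6 - 3) = 10/3, Q = 10/(3 - 6) = -10/3
Result: (10/3)/(w - 6) - (10/3)/(w - 3)


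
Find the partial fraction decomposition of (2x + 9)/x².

(2x + 9) = Ax + B. At x = 0: B = 2·0 + 9 = 9. Coeff of x: A = 2
Result: 2/x + 9/x²


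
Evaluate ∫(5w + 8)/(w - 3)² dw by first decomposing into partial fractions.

Decompose: α = 5, β = 5·3 + 8 = 23, so (5w + 8)/(w - 3)² = 5/(w - 3) + 23/(w - 3)². Integrate: ∫ α/(w - 3) dw = 5 ln|(w - 3)|; ∫ β/(w - 3)² dw = -23/(w - 3). Sum: 5 ln|(w - 3)| - 23/(w - 3) + C


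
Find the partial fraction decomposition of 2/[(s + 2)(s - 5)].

2/(s + 2)(s - 5) = A/(s + 2) + B/(s - 5). A = 2/(-2 - 5) = -2/7, B = 2/(5 + 2) = 2/7
Result: (-2/7)/(s + 2) + (2/7)/(s - 5)


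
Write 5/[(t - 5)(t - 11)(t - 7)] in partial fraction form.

Using cover-up method: P = 5/12, Q = 5/24, R = -5/8
Result: (5/12)/(t - 5) + (5/24)/(t - 11) - (5/8)/(t - 7)


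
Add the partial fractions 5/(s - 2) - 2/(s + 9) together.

Common denominator (s - 2)(s + 9). Numerator: 5(s + 9) - 2(s - 2) = (5s + 45) - (2s - 4) = 3s + 49
Result: (3s + 49)/[(s - 2)(s + 9)]


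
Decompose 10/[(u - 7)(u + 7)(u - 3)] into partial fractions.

Using cover-up method: α = 5/28, β = 1/14, γ = -1/4
Result: (5/28)/(u - 7) + (1/14)/(u + 7) - (1/4)/(u - 3)


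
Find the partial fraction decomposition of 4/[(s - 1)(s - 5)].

4/(s - 1)(s - 5) = A/(s - 1) + B/(s - 5). A = 4/(1 - 5) = -1, B = 4/(5 - 1) = 1
Result: -1/(s - 1) + 1/(s - 5)


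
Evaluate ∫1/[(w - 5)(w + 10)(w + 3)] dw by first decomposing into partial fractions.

Cover-up: A = 1/120, B = 1/105, C = -1/56. Decomposition: (1/120)/(w - 5) + (1/105)/(w + 10) - (1/56)/(w + 3). Integrate each term: (1/120) ln|(w - 5)| + (1/105) ln|(w + 10)| - (1/56) ln|(w + 3)| + C


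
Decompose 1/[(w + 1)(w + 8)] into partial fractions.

1/(w + 1)(w + 8) = P/(w + 1) + Q/(w + 8). P = 1/(-1 + 8) = 1/7, Q = 1/(-8 + 1) = -1/7
Result: (1/7)/(w + 1) - (1/7)/(w + 8)


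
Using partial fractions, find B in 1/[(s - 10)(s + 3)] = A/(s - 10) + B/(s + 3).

Cover-up at s = -3: B = 1/(-3 - 10) = -1/13


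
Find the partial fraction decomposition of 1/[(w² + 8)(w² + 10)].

Coefficient matching gives α = γ = 0, β = 1/(10-8) = 1/2, δ = -β = -1/2
Result: (1/2)/(w² + 8) - (1/2)/(w² + 10)


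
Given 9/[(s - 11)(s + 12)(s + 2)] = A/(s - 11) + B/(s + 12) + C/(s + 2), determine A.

Cover-up at s = 11: A = 9/[(11 + 12)(11 + 2)] = 9/[(23)(13)] = 9/299


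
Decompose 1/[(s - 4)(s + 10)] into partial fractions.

1/(s - 4)(s + 10) = P/(s - 4) + Q/(s + 10). P = 1/(4 + 10) = 1/14, Q = 1/(-10 - 4) = -1/14
Result: (1/14)/(s - 4) - (1/14)/(s + 10)


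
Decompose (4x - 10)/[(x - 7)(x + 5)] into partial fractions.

At x=7: P = (4·7 - 10)/(7 + 5) = 3/2. At x=-5: Q = (4·(-5) - 10)/(-5 - 7) = 5/2
Result: (3/2)/(x - 7) + (5/2)/(x + 5)


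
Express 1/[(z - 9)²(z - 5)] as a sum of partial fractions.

Cover-up at z=5: R = 1/(5 - 9)² = 1/16. Cover-up at z=9: Q = 1/(9 - 5) = 1/4. Comparing z² coeff: P = -R = -1/16
Result: (-1/16)/(z - 9) + (1/4)/(z - 9)² + (1/16)/(z - 5)


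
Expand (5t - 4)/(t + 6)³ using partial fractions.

(5t - 4) = A(t + 6)² + B(t + 6) + C. At t = -6: C = 5·(-6) - 4 = -34. Coefficients: A = 0, B = 5
Result: 5/(t + 6)² - 34/(t + 6)³


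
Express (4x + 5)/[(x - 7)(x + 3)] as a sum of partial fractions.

At x=7: A = (4·7 + 5)/(7 + 3) = 33/10. At x=-3: B = (4·(-3) + 5)/(-3 - 7) = 7/10
Result: (33/10)/(x - 7) + (7/10)/(x + 3)


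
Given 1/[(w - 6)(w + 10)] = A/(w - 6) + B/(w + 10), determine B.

Cover-up at w = -10: B = 1/(-10 - 6) = -1/16


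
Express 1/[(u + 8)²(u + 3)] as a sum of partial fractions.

Cover-up at u=-3: C = 1/(-3 + 8)² = 1/25. Cover-up at u=-8: B = 1/(-8 + 3) = -1/5. Comparing u² coeff: A = -C = -1/25
Result: (-1/25)/(u + 8) - (1/5)/(u + 8)² + (1/25)/(u + 3)


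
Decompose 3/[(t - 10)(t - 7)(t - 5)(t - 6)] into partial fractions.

Using Heaviside cover-up: (1/20)/(t - 10) - (1/2)/(t - 7) - (3/10)/(t - 5) + (3/4)/(t - 6)


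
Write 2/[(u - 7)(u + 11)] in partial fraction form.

2/(u - 7)(u + 11) = α/(u - 7) + β/(u + 11). α = 2/(7 + 11) = 1/9, β = 2/(-11 - 7) = -1/9
Result: (1/9)/(u - 7) - (1/9)/(u + 11)


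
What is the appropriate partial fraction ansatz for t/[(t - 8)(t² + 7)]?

Linear + irreducible quadratic: P/(t - 8) + (Qt + R)/(t² + 7)


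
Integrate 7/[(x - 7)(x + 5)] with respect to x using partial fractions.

Decompose: 7/[(x - 7)(x + 5)] = (7/12)/(x - 7) - (7/12)/(x + 5). Integrate each term: (7/12) ln|(x - 7)| - (7/12) ln|(x + 5)| + C


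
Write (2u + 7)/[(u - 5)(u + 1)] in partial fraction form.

At u=5: P = (2·5 + 7)/(5 + 1) = 17/6. At u=-1: Q = (2·(-1) + 7)/(-1 - 5) = -5/6
Result: (17/6)/(u - 5) - (5/6)/(u + 1)


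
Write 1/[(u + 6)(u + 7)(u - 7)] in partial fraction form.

Using cover-up method: α = -1/13, β = 1/14, γ = 1/182
Result: (-1/13)/(u + 6) + (1/14)/(u + 7) + (1/182)/(u - 7)


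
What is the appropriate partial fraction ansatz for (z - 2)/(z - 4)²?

Repeated linear factor: P/(z - 4) + Q/(z - 4)²


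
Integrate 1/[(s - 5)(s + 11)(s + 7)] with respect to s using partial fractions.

Cover-up: A = 1/192, B = 1/64, C = -1/48. Decomposition: (1/192)/(s - 5) + (1/64)/(s + 11) - (1/48)/(s + 7). Integrate each term: (1/192) ln|(s - 5)| + (1/64) ln|(s + 11)| - (1/48) ln|(s + 7)| + C


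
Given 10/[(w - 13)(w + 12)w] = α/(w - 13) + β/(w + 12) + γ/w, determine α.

Cover-up at w = 13: α = 10/[(13 + 12)(13 - 0)] = 10/[(25)(13)] = 10/325 = 2/65


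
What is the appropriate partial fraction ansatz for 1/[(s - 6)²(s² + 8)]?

Repeated linear + quadratic: P/(s - 6) + Q/(s - 6)² + (Rs + S)/(s² + 8)


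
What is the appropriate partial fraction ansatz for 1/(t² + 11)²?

Repeated quadratic factor: (At + B)/(t² + 11) + (Ct + D)/(t² + 11)²


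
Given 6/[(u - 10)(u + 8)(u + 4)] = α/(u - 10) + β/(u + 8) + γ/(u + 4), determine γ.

Cover-up at u = -4: γ = 6/[(-4 - 10)(-4 + 8)] = 6/[(-14)(4)] = -6/56 = -3/28


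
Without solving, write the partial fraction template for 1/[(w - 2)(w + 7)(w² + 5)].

Two linear + quadratic: A/(w - 2) + B/(w + 7) + (Cw + D)/(w² + 5)


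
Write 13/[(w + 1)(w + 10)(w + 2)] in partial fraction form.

Using cover-up method: A = 13/9, B = 13/72, C = -13/8
Result: (13/9)/(w + 1) + (13/72)/(w + 10) - (13/8)/(w + 2)


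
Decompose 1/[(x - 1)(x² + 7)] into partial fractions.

Cover-up at x = 1: A = 1/(1² + 7) = 1/8. Then B = -A = -1/8, C = -A·(0 + 1) = -1/8
Result: (1/8)/(x - 1) - ((1/8)x + 1/8)/(x² + 7)


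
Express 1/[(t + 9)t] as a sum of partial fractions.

1/(t + 9)t = A/(t + 9) + B/t. A = 1/(-9 - 0) = -1/9, B = 1/(0 + 9) = 1/9
Result: (-1/9)/(t + 9) + (1/9)/t


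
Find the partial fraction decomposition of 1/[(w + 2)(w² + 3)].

Cover-up at w = -2: α = 1/((-2)² + 3) = 1/7. Then β = -α = -1/7, γ = -α·(0 - 2) = 2/7
Result: (1/7)/(w + 2) - ((1/7)w - 2/7)/(w² + 3)


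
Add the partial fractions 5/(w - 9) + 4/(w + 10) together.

Common denominator (w - 9)(w + 10). Numerator: 5(w + 10) + 4(w - 9) = (5w + 50) + (4w - 36) = 9w + 14
Result: (9w + 14)/[(w - 9)(w + 10)]


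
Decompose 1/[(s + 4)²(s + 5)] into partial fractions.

Cover-up at s=-5: γ = 1/(-5 + 4)² = 1. Cover-up at s=-4: β = 1/(-4 + 5) = 1. Comparing s² coeff: α = -γ = -1
Result: -1/(s + 4) + 1/(s + 4)² + 1/(s + 5)


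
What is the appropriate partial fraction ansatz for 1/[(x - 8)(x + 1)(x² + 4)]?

Two linear + quadratic: P/(x - 8) + Q/(x + 1) + (Rx + S)/(x² + 4)


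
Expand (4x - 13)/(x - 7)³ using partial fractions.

(4x - 13) = α(x - 7)² + β(x - 7) + γ. At x = 7: γ = 4·7 - 13 = 15. Coefficients: α = 0, β = 4
Result: 4/(x - 7)² + 15/(x - 7)³


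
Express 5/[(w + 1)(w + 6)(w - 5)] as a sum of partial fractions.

Using cover-up method: P = -1/6, Q = 1/11, R = 5/66
Result: (-1/6)/(w + 1) + (1/11)/(w + 6) + (5/66)/(w - 5)


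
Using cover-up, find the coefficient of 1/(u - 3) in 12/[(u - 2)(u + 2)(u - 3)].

Cover (u - 3), set u=3: 12/[(3 - 2)(3 + 2)] = 12/5


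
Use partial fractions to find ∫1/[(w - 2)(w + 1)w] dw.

Cover-up: P = 1/6, Q = 1/3, R = -1/2. Decomposition: (1/6)/(w - 2) + (1/3)/(w + 1) - (1/2)/w. Integrate each term: (1/6) ln|(w - 2)| + (1/3) ln|(w + 1)| - (1/2) ln|w| + C


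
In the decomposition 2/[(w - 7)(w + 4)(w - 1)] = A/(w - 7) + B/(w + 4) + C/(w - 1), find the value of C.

Cover-up at w = 1: C = 2/[(1 - 7)(1 + 4)] = 2/[(-6)(5)] = -2/30 = -1/15


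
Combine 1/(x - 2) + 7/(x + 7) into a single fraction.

Common denominator (x - 2)(x + 7). Numerator: 1(x + 7) + 7(x - 2) = (x + 7) + (7x - 14) = 8x - 7
Result: (8x - 7)/[(x - 2)(x + 7)]


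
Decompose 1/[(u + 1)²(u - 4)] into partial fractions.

Cover-up at u=4: γ = 1/(4 + 1)² = 1/25. Cover-up at u=-1: β = 1/(-1 - 4) = -1/5. Comparing u² coeff: α = -γ = -1/25
Result: (-1/25)/(u + 1) - (1/5)/(u + 1)² + (1/25)/(u - 4)


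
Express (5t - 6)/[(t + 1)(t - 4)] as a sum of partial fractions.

At t=-1: A = (5·(-1) - 6)/(-1 - 4) = 11/5. At t=4: B = (5·4 - 6)/(4 + 1) = 14/5
Result: (11/5)/(t + 1) + (14/5)/(t - 4)


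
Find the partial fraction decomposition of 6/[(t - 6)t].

6/(t - 6)t = A/(t - 6) + B/t. A = 6/(6 - 0) = 1, B = 6/(0 - 6) = -1
Result: 1/(t - 6) - 1/t


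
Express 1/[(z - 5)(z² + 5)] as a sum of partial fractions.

Cover-up at z = 5: P = 1/(5² + 5) = 1/30. Then Q = -P = -1/30, R = -P·(0 + 5) = -1/6
Result: (1/30)/(z - 5) - ((1/30)z + 1/6)/(z² + 5)


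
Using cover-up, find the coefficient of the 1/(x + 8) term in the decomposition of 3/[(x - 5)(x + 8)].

Cover (x + 8), set x=-8: 3/((x - 5) at x=-8) = 3/(-13) = -3/13


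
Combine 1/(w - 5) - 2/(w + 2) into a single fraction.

Common denominator (w - 5)(w + 2). Numerator: 1(w + 2) - 2(w - 5) = (w + 2) - (2w - 10) = -w + 12
Result: (-w + 12)/[(w - 5)(w + 2)]


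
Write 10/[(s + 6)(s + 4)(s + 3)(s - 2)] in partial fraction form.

Using Heaviside cover-up: (-5/24)/(s + 6) + (5/6)/(s + 4) - (2/3)/(s + 3) + (1/24)/(s - 2)


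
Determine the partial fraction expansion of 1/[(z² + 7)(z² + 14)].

Coefficient matching gives P = R = 0, Q = 1/(14-7) = 1/7, S = -Q = -1/7
Result: (1/7)/(z² + 7) - (1/7)/(z² + 14)


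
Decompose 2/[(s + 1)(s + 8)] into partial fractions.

2/(s + 1)(s + 8) = P/(s + 1) + Q/(s + 8). P = 2/(-1 + 8) = 2/7, Q = 2/(-8 + 1) = -2/7
Result: (2/7)/(s + 1) - (2/7)/(s + 8)


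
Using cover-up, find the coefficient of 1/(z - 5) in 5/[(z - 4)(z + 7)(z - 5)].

Cover (z - 5), set z=5: 5/[(5 - 4)(5 + 7)] = 5/12


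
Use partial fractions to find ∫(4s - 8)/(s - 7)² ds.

Decompose: P = 4, Q = 4·7 - 8 = 20, so (4s - 8)/(s - 7)² = 4/(s - 7) + 20/(s - 7)². Integrate: ∫ P/(s - 7) ds = 4 ln|(s - 7)|; ∫ Q/(s - 7)² ds = -20/(s - 7). Sum: 4 ln|(s - 7)| - 20/(s - 7) + C


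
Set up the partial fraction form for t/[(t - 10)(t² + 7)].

Linear + irreducible quadratic: α/(t - 10) + (βt + γ)/(t² + 7)


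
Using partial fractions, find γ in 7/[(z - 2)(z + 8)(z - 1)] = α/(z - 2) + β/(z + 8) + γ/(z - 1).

Cover-up at z = 1: γ = 7/[(1 - 2)(1 + 8)] = 7/[(-1)(9)] = -7/9


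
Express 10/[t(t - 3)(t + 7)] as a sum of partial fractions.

Using cover-up method: α = -10/21, β = 1/3, γ = 1/7
Result: (-10/21)/t + (1/3)/(t - 3) + (1/7)/(t + 7)


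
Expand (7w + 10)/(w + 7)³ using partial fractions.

(7w + 10) = α(w + 7)² + β(w + 7) + γ. At w = -7: γ = 7·(-7) + 10 = -39. Coefficients: α = 0, β = 7
Result: 7/(w + 7)² - 39/(w + 7)³


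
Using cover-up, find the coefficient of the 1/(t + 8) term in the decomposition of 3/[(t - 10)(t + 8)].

Cover (t + 8), set t=-8: 3/((t - 10) at t=-8) = 3/(-18) = -1/6


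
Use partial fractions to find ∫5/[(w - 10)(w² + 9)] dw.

Cover-up at w=10: P = 5/(10²+9) = 5/109. Coeff matching: Q = -5/109, R = -50/109. Decomposition: (5/109)/(w - 10) - ((5/109)w + 50/109)/(w² + 9). Integrate: linear → ln, quadratic → (1/2)ln + arctan: (5/109) ln|(w - 10)| - (5/218) ln(w² + 9) - (50/327) arctan(w/3) + C


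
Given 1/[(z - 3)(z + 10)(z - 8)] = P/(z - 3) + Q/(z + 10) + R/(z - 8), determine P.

Cover-up at z = 3: P = 1/[(3 + 10)(3 - 8)] = 1/[(13)(-5)] = -1/65


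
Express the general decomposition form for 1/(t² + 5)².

Repeated quadratic factor: (αt + β)/(t² + 5) + (γt + δ)/(t² + 5)²


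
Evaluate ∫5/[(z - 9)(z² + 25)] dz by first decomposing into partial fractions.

Cover-up at z=9: P = 5/(9²+25) = 5/106. Coeff matching: Q = -5/106, R = -45/106. Decomposition: (5/106)/(z - 9) - ((5/106)z + 45/106)/(z² + 25). Integrate: linear → ln, quadratic → (1/2)ln + arctan: (5/106) ln|(z - 9)| - (5/212) ln(z² + 25) - (9/106) arctan(z/5) + C


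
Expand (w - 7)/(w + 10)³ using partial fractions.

(w - 7) = A(w + 10)² + B(w + 10) + C. At w = -10: C = 1·(-10) - 7 = -17. Coefficients: A = 0, B = 1
Result: 1/(w + 10)² - 17/(w + 10)³


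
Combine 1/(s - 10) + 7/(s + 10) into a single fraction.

Common denominator (s - 10)(s + 10). Numerator: 1(s + 10) + 7(s - 10) = (s + 10) + (7s - 70) = 8s - 60
Result: (8s - 60)/[(s - 10)(s + 10)]


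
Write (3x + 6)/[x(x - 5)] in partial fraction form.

At x=0: P = (3·0 + 6)/(0 - 5) = -6/5. At x=5: Q = (3·5 + 6)/(5 - 0) = 21/5
Result: (-6/5)/x + (21/5)/(x - 5)


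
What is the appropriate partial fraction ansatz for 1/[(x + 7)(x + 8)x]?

Three distinct linear factors: P/(x + 7) + Q/(x + 8) + R/x


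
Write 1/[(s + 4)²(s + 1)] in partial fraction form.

Cover-up at s=-1: C = 1/(-1 + 4)² = 1/9. Cover-up at s=-4: B = 1/(-4 + 1) = -1/3. Comparing s² coeff: A = -C = -1/9
Result: (-1/9)/(s + 4) - (1/3)/(s + 4)² + (1/9)/(s + 1)


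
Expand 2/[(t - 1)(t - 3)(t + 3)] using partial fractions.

Using cover-up method: α = -1/4, β = 1/6, γ = 1/12
Result: (-1/4)/(t - 1) + (1/6)/(t - 3) + (1/12)/(t + 3)


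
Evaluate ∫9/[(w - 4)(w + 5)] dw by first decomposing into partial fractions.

Decompose: 9/[(w - 4)(w + 5)] = 1/(w - 4) - 1/(w + 5). Integrate each term: ln|(w - 4)| - ln|(w + 5)| + C


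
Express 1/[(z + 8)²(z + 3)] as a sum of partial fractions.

Cover-up at z=-3: γ = 1/(-3 + 8)² = 1/25. Cover-up at z=-8: β = 1/(-8 + 3) = -1/5. Comparing z² coeff: α = -γ = -1/25
Result: (-1/25)/(z + 8) - (1/5)/(z + 8)² + (1/25)/(z + 3)


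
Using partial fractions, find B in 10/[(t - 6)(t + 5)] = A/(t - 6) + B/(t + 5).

Cover-up at t = -5: B = 10/(-5 - 6) = -10/11


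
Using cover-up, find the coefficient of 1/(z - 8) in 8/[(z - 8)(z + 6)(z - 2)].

Cover (z - 8), set z=8: 8/[(8 + 6)(8 - 2)] = 2/21


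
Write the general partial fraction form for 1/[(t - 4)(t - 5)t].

Three distinct linear factors: A/(t - 4) + B/(t - 5) + C/t


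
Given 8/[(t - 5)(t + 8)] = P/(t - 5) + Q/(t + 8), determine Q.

Cover-up at t = -8: Q = 8/(-8 - 5) = -8/13


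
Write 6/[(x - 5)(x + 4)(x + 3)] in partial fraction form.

Using cover-up method: α = 1/12, β = 2/3, γ = -3/4
Result: (1/12)/(x - 5) + (2/3)/(x + 4) - (3/4)/(x + 3)


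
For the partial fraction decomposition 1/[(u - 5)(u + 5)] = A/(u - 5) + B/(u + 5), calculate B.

Cover-up at u = -5: B = 1/(-5 - 5) = -1/10


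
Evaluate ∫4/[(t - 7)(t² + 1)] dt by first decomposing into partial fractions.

Cover-up at t=7: α = 4/(7²+1) = 2/25. Coeff matching: β = -2/25, γ = -14/25. Decomposition: (2/25)/(t - 7) - ((2/25)t + 14/25)/(t² + 1). Integrate: linear → ln, quadratic → (1/2)ln + arctan: (2/25) ln|(t - 7)| - (1/25) ln(t² + 1) - (14/25) arctan(t) + C


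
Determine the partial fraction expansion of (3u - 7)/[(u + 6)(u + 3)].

At u=-6: α = (3·(-6) - 7)/(-6 + 3) = 25/3. At u=-3: β = (3·(-3) - 7)/(-3 + 6) = -16/3
Result: (25/3)/(u + 6) - (16/3)/(u + 3)


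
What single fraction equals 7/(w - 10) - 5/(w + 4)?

Common denominator (w - 10)(w + 4). Numerator: 7(w + 4) - 5(w - 10) = (7w + 28) - (5w - 50) = 2w + 78
Result: (2w + 78)/[(w - 10)(w + 4)]


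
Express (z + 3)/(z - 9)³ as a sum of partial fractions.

(z + 3) = α(z - 9)² + β(z - 9) + γ. At z = 9: γ = 1·9 + 3 = 12. Coefficients: α = 0, β = 1
Result: 1/(z - 9)² + 12/(z - 9)³


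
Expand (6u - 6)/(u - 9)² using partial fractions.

(6u - 6) = P(u - 9) + Q. At u = 9: Q = 6·9 - 6 = 48. Coeff of u: P = 6
Result: 6/(u - 9) + 48/(u - 9)²


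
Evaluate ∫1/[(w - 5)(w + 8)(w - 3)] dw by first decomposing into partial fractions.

Cover-up: P = 1/26, Q = 1/143, R = -1/22. Decomposition: (1/26)/(w - 5) + (1/143)/(w + 8) - (1/22)/(w - 3). Integrate each term: (1/26) ln|(w - 5)| + (1/143) ln|(w + 8)| - (1/22) ln|(w - 3)| + C


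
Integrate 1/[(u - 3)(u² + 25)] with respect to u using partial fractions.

Cover-up at u=3: α = 1/(3²+25) = 1/34. Coeff matching: β = -1/34, γ = -3/34. Decomposition: (1/34)/(u - 3) - ((1/34)u + 3/34)/(u² + 25). Integrate: linear → ln, quadratic → (1/2)ln + arctan: (1/34) ln|(u - 3)| - (1/68) ln(u² + 25) - (3/170) arctan(u/5) + C


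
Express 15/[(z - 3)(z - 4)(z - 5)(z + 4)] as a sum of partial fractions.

Using Heaviside cover-up: (15/14)/(z - 3) - (15/8)/(z - 4) + (5/6)/(z - 5) - (5/168)/(z + 4)


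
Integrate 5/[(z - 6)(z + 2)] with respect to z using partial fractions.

Decompose: 5/[(z - 6)(z + 2)] = (5/8)/(z - 6) - (5/8)/(z + 2). Integrate each term: (5/8) ln|(z - 6)| - (5/8) ln|(z + 2)| + C


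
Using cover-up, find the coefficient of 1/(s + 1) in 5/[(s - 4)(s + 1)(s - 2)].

Cover (s + 1), set s=-1: 5/[(-1 - 4)(-1 - 2)] = 1/3


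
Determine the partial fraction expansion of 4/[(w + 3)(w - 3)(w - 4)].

Using cover-up method: A = 2/21, B = -2/3, C = 4/7
Result: (2/21)/(w + 3) - (2/3)/(w - 3) + (4/7)/(w - 4)


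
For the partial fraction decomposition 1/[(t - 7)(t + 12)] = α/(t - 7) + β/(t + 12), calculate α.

Cover-up at t = 7: α = 1/(7 + 12) = 1/19


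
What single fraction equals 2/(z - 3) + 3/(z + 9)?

Common denominator (z - 3)(z + 9). Numerator: 2(z + 9) + 3(z - 3) = (2z + 18) + (3z - 9) = 5z + 9
Result: (5z + 9)/[(z - 3)(z + 9)]


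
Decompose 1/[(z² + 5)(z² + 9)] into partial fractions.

Coefficient matching gives P = R = 0, Q = 1/(9-5) = 1/4, S = -Q = -1/4
Result: (1/4)/(z² + 5) - (1/4)/(z² + 9)


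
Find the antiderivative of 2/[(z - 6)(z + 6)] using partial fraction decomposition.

Decompose: 2/[(z - 6)(z + 6)] = (1/6)/(z - 6) - (1/6)/(z + 6). Integrate each term: (1/6) ln|(z - 6)| - (1/6) ln|(z + 6)| + C


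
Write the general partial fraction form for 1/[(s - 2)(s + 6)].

Distinct linear factors: A/(s - 2) + B/(s + 6)


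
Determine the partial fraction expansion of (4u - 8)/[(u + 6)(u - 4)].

At u=-6: α = (4·(-6) - 8)/(-6 - 4) = 16/5. At u=4: β = (4·4 - 8)/(4 + 6) = 4/5
Result: (16/5)/(u + 6) + (4/5)/(u - 4)


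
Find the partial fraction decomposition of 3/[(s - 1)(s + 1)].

3/(s - 1)(s + 1) = α/(s - 1) + β/(s + 1). α = 3/(1 + 1) = 3/2, β = 3/(-1 - 1) = -3/2
Result: (3/2)/(s - 1) - (3/2)/(s + 1)


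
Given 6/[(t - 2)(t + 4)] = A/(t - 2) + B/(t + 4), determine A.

Cover-up at t = 2: A = 6/(2 + 4) = 6/6 = 1


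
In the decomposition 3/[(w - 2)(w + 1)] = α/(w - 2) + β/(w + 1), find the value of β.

Cover-up at w = -1: β = 3/(-1 - 2) = -3/3 = -1


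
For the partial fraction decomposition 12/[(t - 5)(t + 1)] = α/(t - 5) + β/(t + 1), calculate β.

Cover-up at t = -1: β = 12/(-1 - 5) = -12/6 = -2


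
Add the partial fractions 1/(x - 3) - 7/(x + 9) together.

Common denominator (x - 3)(x + 9). Numerator: 1(x + 9) - 7(x - 3) = (x + 9) - (7x - 21) = -6x + 30
Result: (-6x + 30)/[(x - 3)(x + 9)]


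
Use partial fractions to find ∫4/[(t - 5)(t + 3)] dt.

Decompose: 4/[(t - 5)(t + 3)] = (1/2)/(t - 5) - (1/2)/(t + 3). Integrate each term: (1/2) ln|(t - 5)| - (1/2) ln|(t + 3)| + C


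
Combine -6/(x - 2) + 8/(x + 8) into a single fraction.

Common denominator (x - 2)(x + 8). Numerator: -6(x + 8) + 8(x - 2) = (-6x - 48) + (8x - 16) = 2x - 64
Result: (2x - 64)/[(x - 2)(x + 8)]


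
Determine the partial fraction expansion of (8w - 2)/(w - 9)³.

(8w - 2) = α(w - 9)² + β(w - 9) + γ. At w = 9: γ = 8·9 - 2 = 70. Coefficients: α = 0, β = 8
Result: 8/(w - 9)² + 70/(w - 9)³


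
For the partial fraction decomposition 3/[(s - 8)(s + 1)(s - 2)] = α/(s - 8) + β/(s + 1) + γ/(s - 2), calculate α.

Cover-up at s = 8: α = 3/[(8 + 1)(8 - 2)] = 3/[(9)(6)] = 3/54 = 1/18
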